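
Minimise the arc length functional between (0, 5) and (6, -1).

Arc-length functional: J[y] = ∫ sqrt(1 + (y')^2) dx.
Lagrangian L = sqrt(1 + (y')^2) has no explicit y dependence, so ∂L/∂y = 0 and the Euler-Lagrange equation gives
    d/dx( y' / sqrt(1 + (y')^2) ) = 0  ⇒  y' / sqrt(1 + (y')^2) = const.
Hence y' is constant, so y(x) is affine.
Fitting the endpoints (0, 5) and (6, -1):
    slope m = ((-1) − 5) / (6 − 0) = -1,
    intercept c = 5 − m·0 = 5.
Extremal: y(x) = -x + 5.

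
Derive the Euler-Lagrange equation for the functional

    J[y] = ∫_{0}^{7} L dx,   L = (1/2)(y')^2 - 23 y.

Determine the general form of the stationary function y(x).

The Lagrangian is L = (1/2)(y')^2 - 23 y.
∂L/∂y = -23.
∂L/∂y' = y'.
The Euler-Lagrange equation d/dx(∂L/∂y') − ∂L/∂y = 0 becomes:
    y'' + 23 = 0
General solution: y(x) = -(23/2) x^2 + A x + B, where A and B are arbitrary constants fixed by the endpoint conditions.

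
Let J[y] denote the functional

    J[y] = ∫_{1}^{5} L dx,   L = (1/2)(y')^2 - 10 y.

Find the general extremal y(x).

The Lagrangian is L = (1/2)(y')^2 - 10 y.
∂L/∂y = -10.
∂L/∂y' = y'.
The Euler-Lagrange equation d/dx(∂L/∂y') − ∂L/∂y = 0 becomes:
    y'' + 10 = 0
General solution: y(x) = -5 x^2 + A x + B, where A and B are arbitrary constants fixed by the endpoint conditions.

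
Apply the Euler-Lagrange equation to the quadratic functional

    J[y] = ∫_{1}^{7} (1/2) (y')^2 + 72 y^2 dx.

The Lagrangian is L = (1/2) (y')^2 + 72 y^2.
Compute ∂L/∂y = 144y, ∂L/∂y' = y'.
The Euler-Lagrange equation d/dx(∂L/∂y') − ∂L/∂y = 0 reduces to
    y'' − 144 y = 0.
Its general solution is
    y(x) = A e^(12x) + B e^(−12x),
with A, B fixed by the endpoint conditions.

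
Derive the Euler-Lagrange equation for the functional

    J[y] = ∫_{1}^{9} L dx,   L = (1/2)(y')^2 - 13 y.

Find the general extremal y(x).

The Lagrangian is L = (1/2)(y')^2 - 13 y.
∂L/∂y = -13.
∂L/∂y' = y'.
The Euler-Lagrange equation d/dx(∂L/∂y') − ∂L/∂y = 0 becomes:
    y'' + 13 = 0
General solution: y(x) = -(13/2) x^2 + A x + B, where A and B are arbitrary constants fixed by the endpoint conditions.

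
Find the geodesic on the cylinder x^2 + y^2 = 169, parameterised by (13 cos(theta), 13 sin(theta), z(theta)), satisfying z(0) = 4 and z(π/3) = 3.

Parameterise the cylinder of radius R = 13 as
    r(θ) = (13 cos θ, 13 sin θ, z(θ)).
The arc-length element is
    ds = sqrt(169 + (dz/dθ)^2) dθ,
so the Lagrangian is L = sqrt(169 + z'^2).
L depends on z' only, not on z or θ, so ∂L/∂z = 0 and
    ∂L/∂z' = z' / sqrt(169 + z'^2).
The Euler-Lagrange equation gives
    d/dθ( z' / sqrt(169 + z'^2) ) = 0,
so z' is constant. Integrating once:
    z(θ) = a θ + b,
a helix on the cylinder (a straight line when the cylinder is unrolled). The constants a, b are determined by the endpoint conditions.
With endpoint conditions z(0) = 4 and z(π/3) = 3: from z(0) = b we get b = 4, and a·π/3 + 4 = 3 gives a = -3/π, so
    z(θ) = (-3/π) θ + 4.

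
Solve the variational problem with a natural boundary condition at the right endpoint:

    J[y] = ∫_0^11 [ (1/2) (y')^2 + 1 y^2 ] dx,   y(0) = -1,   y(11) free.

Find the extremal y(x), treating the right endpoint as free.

The Lagrangian L = (1/2) (y')^2 + 1 y^2 gives
    ∂L/∂y = 2 y,   ∂L/∂y' = y'.
Euler-Lagrange: y'' − 2 y = 0.
With k = sqrt(2), the general solution is
    y(x) = A cosh(sqrt(2) x) + B sinh(sqrt(2) x).
Fixed left endpoint y(0) = -1 ⇒ A = -1.
The right endpoint x = 11 is free, so the natural (transversality) condition is ∂L/∂y' |_{x=11} = 0, i.e. y'(11) = 0.
Compute y'(x) = A k sinh(k x) + B k cosh(k x), so
    y'(11) = A k sinh(k·11) + B k cosh(k·11) = 0
    ⇒ B = −A tanh(k·11) = tanh(sqrt(2)·11).
Therefore the extremal is
    y(x) = −cosh(sqrt(2) x) + tanh(sqrt(2)·11) sinh(sqrt(2) x).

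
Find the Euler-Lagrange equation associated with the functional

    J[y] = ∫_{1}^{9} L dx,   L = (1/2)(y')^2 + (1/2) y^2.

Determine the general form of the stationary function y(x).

The Lagrangian is L = (1/2)(y')^2 + (1/2) y^2.
∂L/∂y = y.
∂L/∂y' = y'.
The Euler-Lagrange equation d/dx(∂L/∂y') − ∂L/∂y = 0 becomes:
    y'' - y = 0
General solution: y(x) = A e^x + B e^(-x), where A and B are arbitrary constants fixed by the endpoint conditions.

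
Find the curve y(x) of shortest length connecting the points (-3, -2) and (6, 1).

Arc-length functional: J[y] = ∫ sqrt(1 + (y')^2) dx.
Lagrangian L = sqrt(1 + (y')^2) has no explicit y dependence, so ∂L/∂y = 0 and the Euler-Lagrange equation gives
    d/dx( y' / sqrt(1 + (y')^2) ) = 0  ⇒  y' / sqrt(1 + (y')^2) = const.
Hence y' is constant, so y(x) is affine.
Fitting the endpoints (-3, -2) and (6, 1):
    slope m = (1 − (-2)) / (6 − (-3)) = 1/3,
    intercept c = (-2) − m·(-3) = -1.
Extremal: y(x) = (1/3) x - 1.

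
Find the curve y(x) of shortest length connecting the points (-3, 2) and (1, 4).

Arc-length functional: J[y] = ∫ sqrt(1 + (y')^2) dx.
Lagrangian L = sqrt(1 + (y')^2) has no explicit y dependence, so ∂L/∂y = 0 and the Euler-Lagrange equation gives
    d/dx( y' / sqrt(1 + (y')^2) ) = 0  ⇒  y' / sqrt(1 + (y')^2) = const.
Hence y' is constant, so y(x) is affine.
Fitting the endpoints (-3, 2) and (1, 4):
    slope m = (4 − 2) / (1 − (-3)) = 1/2,
    intercept c = 2 − m·(-3) = 7/2.
Extremal: y(x) = (1/2) x + 7/2.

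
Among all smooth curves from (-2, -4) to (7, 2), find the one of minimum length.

Arc-length functional: J[y] = ∫ sqrt(1 + (y')^2) dx.
Lagrangian L = sqrt(1 + (y')^2) has no explicit y dependence, so ∂L/∂y = 0 and the Euler-Lagrange equation gives
    d/dx( y' / sqrt(1 + (y')^2) ) = 0  ⇒  y' / sqrt(1 + (y')^2) = const.
Hence y' is constant, so y(x) is affine.
Fitting the endpoints (-2, -4) and (7, 2):
    slope m = (2 − (-4)) / (7 − (-2)) = 2/3,
    intercept c = (-4) − m·(-2) = -8/3.
Extremal: y(x) = (2/3) x - 8/3.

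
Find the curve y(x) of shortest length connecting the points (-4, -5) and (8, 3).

Arc-length functional: J[y] = ∫ sqrt(1 + (y')^2) dx.
Lagrangian L = sqrt(1 + (y')^2) has no explicit y dependence, so ∂L/∂y = 0 and the Euler-Lagrange equation gives
    d/dx( y' / sqrt(1 + (y')^2) ) = 0  ⇒  y' / sqrt(1 + (y')^2) = const.
Hence y' is constant, so y(x) is affine.
Fitting the endpoints (-4, -5) and (8, 3):
    slope m = (3 − (-5)) / (8 − (-4)) = 2/3,
    intercept c = (-5) − m·(-4) = -7/3.
Extremal: y(x) = (2/3) x - 7/3.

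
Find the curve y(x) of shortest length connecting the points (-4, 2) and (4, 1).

Arc-length functional: J[y] = ∫ sqrt(1 + (y')^2) dx.
Lagrangian L = sqrt(1 + (y')^2) has no explicit y dependence, so ∂L/∂y = 0 and the Euler-Lagrange equation gives
    d/dx( y' / sqrt(1 + (y')^2) ) = 0  ⇒  y' / sqrt(1 + (y')^2) = const.
Hence y' is constant, so y(x) is affine.
Fitting the endpoints (-4, 2) and (4, 1):
    slope m = (1 − 2) / (4 − (-4)) = -1/8,
    intercept c = 2 − m·(-4) = 3/2.
Extremal: y(x) = (-1/8) x + 3/2.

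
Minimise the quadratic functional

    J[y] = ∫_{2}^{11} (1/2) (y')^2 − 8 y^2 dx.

The Lagrangian is L = (1/2) (y')^2 − 8 y^2.
Compute ∂L/∂y = -16y, ∂L/∂y' = y'.
The Euler-Lagrange equation d/dx(∂L/∂y') − ∂L/∂y = 0 reduces to
    y'' + 16 y = 0.
Its general solution is
    y(x) = A sin(4x) + B cos(4x),
with A, B fixed by the endpoint conditions.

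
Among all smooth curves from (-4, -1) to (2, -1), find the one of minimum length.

Arc-length functional: J[y] = ∫ sqrt(1 + (y')^2) dx.
Lagrangian L = sqrt(1 + (y')^2) has no explicit y dependence, so ∂L/∂y = 0 and the Euler-Lagrange equation gives
    d/dx( y' / sqrt(1 + (y')^2) ) = 0  ⇒  y' / sqrt(1 + (y')^2) = const.
Hence y' is constant, so y(x) is affine.
Fitting the endpoints (-4, -1) and (2, -1):
    slope m = ((-1) − (-1)) / (2 − (-4)) = 0,
    intercept c = (-1) − m·(-4) = -1.
Extremal: y(x) = -1.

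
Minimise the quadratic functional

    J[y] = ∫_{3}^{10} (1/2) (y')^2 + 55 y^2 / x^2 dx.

The Lagrangian is L = (1/2) (y')^2 + 55 y^2 / x^2.
Compute ∂L/∂y = 110y/x^2, ∂L/∂y' = y'.
The Euler-Lagrange equation d/dx(∂L/∂y') − ∂L/∂y = 0 reduces to
    y'' − 110/x^2 · y = 0  (x > 0).
Its general solution is
    y(x) = A x^11 + B x^(-10),
with A, B fixed by the endpoint conditions.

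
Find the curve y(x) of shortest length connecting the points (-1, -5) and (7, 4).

Arc-length functional: J[y] = ∫ sqrt(1 + (y')^2) dx.
Lagrangian L = sqrt(1 + (y')^2) has no explicit y dependence, so ∂L/∂y = 0 and the Euler-Lagrange equation gives
    d/dx( y' / sqrt(1 + (y')^2) ) = 0  ⇒  y' / sqrt(1 + (y')^2) = const.
Hence y' is constant, so y(x) is affine.
Fitting the endpoints (-1, -5) and (7, 4):
    slope m = (4 − (-5)) / (7 − (-1)) = 9/8,
    intercept c = (-5) − m·(-1) = -31/8.
Extremal: y(x) = (9/8) x - 31/8.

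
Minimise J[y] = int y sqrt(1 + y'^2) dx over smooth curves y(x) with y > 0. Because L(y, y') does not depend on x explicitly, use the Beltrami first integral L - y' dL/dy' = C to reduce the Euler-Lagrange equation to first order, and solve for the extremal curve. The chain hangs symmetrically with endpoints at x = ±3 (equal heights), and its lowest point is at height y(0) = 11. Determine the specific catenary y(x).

The Lagrangian L(y, y') = y sqrt(1 + y'^2) has no explicit x dependence, so the Beltrami identity applies:
    L − y' ∂L/∂y' = C.
Compute ∂L/∂y' = y · y' / sqrt(1 + y'^2). Then
    L − y' ∂L/∂y'
    = y sqrt(1 + y'^2) − y · y'^2 / sqrt(1 + y'^2)
    = y (1 + y'^2 − y'^2) / sqrt(1 + y'^2)
    = y / sqrt(1 + y'^2) = C.
Squaring gives y^2 = C^2 (1 + y'^2), i.e.
    y'^2 = y^2 / C^2 − 1.
Separating variables,
    dy / sqrt(y^2 − C^2) = dx / C,
and integrating gives arccosh(y / C) = (x − a)/C, so
    y(x) = C cosh((x − a)/C),
the catenary. The constants C and a are fixed by the two endpoint conditions (and, for the hanging-chain problem, the length constraint selects C).
Now fit the given data. The endpoints x = ±3 are symmetric at equal height, so the catenary is even about its minimum: a = 0 and y(x) = C cosh(x/C). The lowest point is y(0) = C cosh(0) = C, and we are told y(0) = 11, so C = 11. Therefore
    y(x) = 11 cosh(x/11),
and at the endpoints
    y(±3) = 11 cosh(3/11).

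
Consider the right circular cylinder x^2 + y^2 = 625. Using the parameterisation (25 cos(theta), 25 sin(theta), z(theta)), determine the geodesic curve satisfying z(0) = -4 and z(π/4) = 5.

Parameterise the cylinder of radius R = 25 as
    r(θ) = (25 cos θ, 25 sin θ, z(θ)).
The arc-length element is
    ds = sqrt(625 + (dz/dθ)^2) dθ,
so the Lagrangian is L = sqrt(625 + z'^2).
L depends on z' only, not on z or θ, so ∂L/∂z = 0 and
    ∂L/∂z' = z' / sqrt(625 + z'^2).
The Euler-Lagrange equation gives
    d/dθ( z' / sqrt(625 + z'^2) ) = 0,
so z' is constant. Integrating once:
    z(θ) = a θ + b,
a helix on the cylinder (a straight line when the cylinder is unrolled). The constants a, b are determined by the endpoint conditions.
With endpoint conditions z(0) = -4 and z(π/4) = 5: from z(0) = b we get b = -4, and a·π/4 + -4 = 5 gives a = 36/π, so
    z(θ) = (36/π) θ − 4.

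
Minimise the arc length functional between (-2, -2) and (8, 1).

Arc-length functional: J[y] = ∫ sqrt(1 + (y')^2) dx.
Lagrangian L = sqrt(1 + (y')^2) has no explicit y dependence, so ∂L/∂y = 0 and the Euler-Lagrange equation gives
    d/dx( y' / sqrt(1 + (y')^2) ) = 0  ⇒  y' / sqrt(1 + (y')^2) = const.
Hence y' is constant, so y(x) is affine.
Fitting the endpoints (-2, -2) and (8, 1):
    slope m = (1 − (-2)) / (8 − (-2)) = 3/10,
    intercept c = (-2) − m·(-2) = -7/5.
Extremal: y(x) = (3/10) x - 7/5.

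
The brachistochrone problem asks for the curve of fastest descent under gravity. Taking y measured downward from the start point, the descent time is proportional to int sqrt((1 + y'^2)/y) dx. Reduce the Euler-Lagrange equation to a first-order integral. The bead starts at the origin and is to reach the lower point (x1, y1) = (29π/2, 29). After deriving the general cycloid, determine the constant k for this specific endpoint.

The Lagrangian L = sqrt((1 + y'^2) / y) has no explicit x dependence, so the Beltrami identity applies:
    L − y' ∂L/∂y' = C.
Compute ∂L/∂y' = y' / sqrt(y (1 + y'^2)).
Substitute:
    sqrt((1 + y'^2)/y) − y'·y' / sqrt(y (1 + y'^2))
    = (1 + y'^2) / sqrt(y (1 + y'^2)) − y'^2 / sqrt(y (1 + y'^2))
    = 1 / sqrt(y (1 + y'^2)) = C.
Squaring and rearranging gives the first integral
    y (1 + y'^2) = 1/C^2 =: k   (constant).
Solving this first-order ODE by the substitution
    y = (k/2)(1 − cos θ)
yields the cycloid parameterisation
    x(θ) = (k/2)(θ − sin θ),   y(θ) = (k/2)(1 − cos θ).
The constant k is fixed by the endpoint condition.
Now fit the given lower endpoint (x1, y1) = (29π/2, 29). At the bottom of the first arch (θ = π), the parametric equations give
    y(π) = (k/2)(1 − cos π) = k,
    x(π) = (k/2)(π − sin π) = kπ/2.
Matching y(π) = 29 gives k = 29, consistent with x(π) = 29π/2. Therefore the specific cycloid is
    x(θ) = (29/2)(θ − sin θ),   y(θ) = (29/2)(1 − cos θ).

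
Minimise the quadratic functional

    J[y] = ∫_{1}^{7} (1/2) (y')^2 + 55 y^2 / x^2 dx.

The Lagrangian is L = (1/2) (y')^2 + 55 y^2 / x^2.
Compute ∂L/∂y = 110y/x^2, ∂L/∂y' = y'.
The Euler-Lagrange equation d/dx(∂L/∂y') − ∂L/∂y = 0 reduces to
    y'' − 110/x^2 · y = 0  (x > 0).
Its general solution is
    y(x) = A x^11 + B x^(-10),
with A, B fixed by the endpoint conditions.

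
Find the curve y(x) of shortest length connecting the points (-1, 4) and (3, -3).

Arc-length functional: J[y] = ∫ sqrt(1 + (y')^2) dx.
Lagrangian L = sqrt(1 + (y')^2) has no explicit y dependence, so ∂L/∂y = 0 and the Euler-Lagrange equation gives
    d/dx( y' / sqrt(1 + (y')^2) ) = 0  ⇒  y' / sqrt(1 + (y')^2) = const.
Hence y' is constant, so y(x) is affine.
Fitting the endpoints (-1, 4) and (3, -3):
    slope m = ((-3) − 4) / (3 − (-1)) = -7/4,
    intercept c = 4 − m·(-1) = 9/4.
Extremal: y(x) = (-7/4) x + 9/4.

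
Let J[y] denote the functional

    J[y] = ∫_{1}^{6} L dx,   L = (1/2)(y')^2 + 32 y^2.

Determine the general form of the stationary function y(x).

The Lagrangian is L = (1/2)(y')^2 + 32 y^2.
∂L/∂y = 64y.
∂L/∂y' = y'.
The Euler-Lagrange equation d/dx(∂L/∂y') − ∂L/∂y = 0 becomes:
    y'' - 64 y = 0
General solution: y(x) = A e^(8x) + B e^(-8x), where A and B are arbitrary constants fixed by the endpoint conditions.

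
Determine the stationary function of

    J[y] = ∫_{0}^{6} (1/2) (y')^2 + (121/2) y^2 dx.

The Lagrangian is L = (1/2) (y')^2 + (121/2) y^2.
Compute ∂L/∂y = 121y, ∂L/∂y' = y'.
The Euler-Lagrange equation d/dx(∂L/∂y') − ∂L/∂y = 0 reduces to
    y'' − 121 y = 0.
Its general solution is
    y(x) = A e^(11x) + B e^(−11x),
with A, B fixed by the endpoint conditions.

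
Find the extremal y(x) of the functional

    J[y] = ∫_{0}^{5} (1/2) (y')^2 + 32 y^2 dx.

The Lagrangian is L = (1/2) (y')^2 + 32 y^2.
Compute ∂L/∂y = 64y, ∂L/∂y' = y'.
The Euler-Lagrange equation d/dx(∂L/∂y') − ∂L/∂y = 0 reduces to
    y'' − 64 y = 0.
Its general solution is
    y(x) = A e^(8x) + B e^(−8x),
with A, B fixed by the endpoint conditions.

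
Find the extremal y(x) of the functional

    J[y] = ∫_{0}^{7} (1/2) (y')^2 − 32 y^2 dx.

The Lagrangian is L = (1/2) (y')^2 − 32 y^2.
Compute ∂L/∂y = -64y, ∂L/∂y' = y'.
The Euler-Lagrange equation d/dx(∂L/∂y') − ∂L/∂y = 0 reduces to
    y'' + 64 y = 0.
Its general solution is
    y(x) = A sin(8x) + B cos(8x),
with A, B fixed by the endpoint conditions.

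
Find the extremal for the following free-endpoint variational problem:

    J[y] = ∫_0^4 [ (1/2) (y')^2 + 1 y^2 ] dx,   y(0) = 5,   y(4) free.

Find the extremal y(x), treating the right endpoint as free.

The Lagrangian L = (1/2) (y')^2 + 1 y^2 gives
    ∂L/∂y = 2 y,   ∂L/∂y' = y'.
Euler-Lagrange: y'' − 2 y = 0.
With k = sqrt(2), the general solution is
    y(x) = A cosh(sqrt(2) x) + B sinh(sqrt(2) x).
Fixed left endpoint y(0) = 5 ⇒ A = 5.
The right endpoint x = 4 is free, so the natural (transversality) condition is ∂L/∂y' |_{x=4} = 0, i.e. y'(4) = 0.
Compute y'(x) = A k sinh(k x) + B k cosh(k x), so
    y'(4) = A k sinh(k·4) + B k cosh(k·4) = 0
    ⇒ B = −A tanh(k·4) = − 5 tanh(sqrt(2)·4).
Therefore the extremal is
    y(x) = 5 cosh(sqrt(2) x) − 5 tanh(sqrt(2)·4) sinh(sqrt(2) x).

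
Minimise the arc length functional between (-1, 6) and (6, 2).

Arc-length functional: J[y] = ∫ sqrt(1 + (y')^2) dx.
Lagrangian L = sqrt(1 + (y')^2) has no explicit y dependence, so ∂L/∂y = 0 and the Euler-Lagrange equation gives
    d/dx( y' / sqrt(1 + (y')^2) ) = 0  ⇒  y' / sqrt(1 + (y')^2) = const.
Hence y' is constant, so y(x) is affine.
Fitting the endpoints (-1, 6) and (6, 2):
    slope m = (2 − 6) / (6 − (-1)) = -4/7,
    intercept c = 6 − m·(-1) = 38/7.
Extremal: y(x) = (-4/7) x + 38/7.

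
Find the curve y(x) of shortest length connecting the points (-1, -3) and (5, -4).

Arc-length functional: J[y] = ∫ sqrt(1 + (y')^2) dx.
Lagrangian L = sqrt(1 + (y')^2) has no explicit y dependence, so ∂L/∂y = 0 and the Euler-Lagrange equation gives
    d/dx( y' / sqrt(1 + (y')^2) ) = 0  ⇒  y' / sqrt(1 + (y')^2) = const.
Hence y' is constant, so y(x) is affine.
Fitting the endpoints (-1, -3) and (5, -4):
    slope m = ((-4) − (-3)) / (5 − (-1)) = -1/6,
    intercept c = (-3) − m·(-1) = -19/6.
Extremal: y(x) = (-1/6) x - 19/6.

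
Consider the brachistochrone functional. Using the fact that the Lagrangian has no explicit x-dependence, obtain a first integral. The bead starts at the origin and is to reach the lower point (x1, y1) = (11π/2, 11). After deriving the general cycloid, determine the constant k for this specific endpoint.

The Lagrangian L = sqrt((1 + y'^2) / y) has no explicit x dependence, so the Beltrami identity applies:
    L − y' ∂L/∂y' = C.
Compute ∂L/∂y' = y' / sqrt(y (1 + y'^2)).
Substitute:
    sqrt((1 + y'^2)/y) − y'·y' / sqrt(y (1 + y'^2))
    = (1 + y'^2) / sqrt(y (1 + y'^2)) − y'^2 / sqrt(y (1 + y'^2))
    = 1 / sqrt(y (1 + y'^2)) = C.
Squaring and rearranging gives the first integral
    y (1 + y'^2) = 1/C^2 =: k   (constant).
Solving this first-order ODE by the substitution
    y = (k/2)(1 − cos θ)
yields the cycloid parameterisation
    x(θ) = (k/2)(θ − sin θ),   y(θ) = (k/2)(1 − cos θ).
The constant k is fixed by the endpoint condition.
Now fit the given lower endpoint (x1, y1) = (11π/2, 11). At the bottom of the first arch (θ = π), the parametric equations give
    y(π) = (k/2)(1 − cos π) = k,
    x(π) = (k/2)(π − sin π) = kπ/2.
Matching y(π) = 11 gives k = 11, consistent with x(π) = 11π/2. Therefore the specific cycloid is
    x(θ) = (11/2)(θ − sin θ),   y(θ) = (11/2)(1 − cos θ).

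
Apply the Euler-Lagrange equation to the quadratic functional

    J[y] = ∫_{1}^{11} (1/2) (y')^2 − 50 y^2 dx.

The Lagrangian is L = (1/2) (y')^2 − 50 y^2.
Compute ∂L/∂y = -100y, ∂L/∂y' = y'.
The Euler-Lagrange equation d/dx(∂L/∂y') − ∂L/∂y = 0 reduces to
    y'' + 100 y = 0.
Its general solution is
    y(x) = A sin(10x) + B cos(10x),
with A, B fixed by the endpoint conditions.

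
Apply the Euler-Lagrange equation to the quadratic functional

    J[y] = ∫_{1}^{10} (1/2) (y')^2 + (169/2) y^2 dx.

The Lagrangian is L = (1/2) (y')^2 + (169/2) y^2.
Compute ∂L/∂y = 169y, ∂L/∂y' = y'.
The Euler-Lagrange equation d/dx(∂L/∂y') − ∂L/∂y = 0 reduces to
    y'' − 169 y = 0.
Its general solution is
    y(x) = A e^(13x) + B e^(−13x),
with A, B fixed by the endpoint conditions.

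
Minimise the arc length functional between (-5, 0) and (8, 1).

Arc-length functional: J[y] = ∫ sqrt(1 + (y')^2) dx.
Lagrangian L = sqrt(1 + (y')^2) has no explicit y dependence, so ∂L/∂y = 0 and the Euler-Lagrange equation gives
    d/dx( y' / sqrt(1 + (y')^2) ) = 0  ⇒  y' / sqrt(1 + (y')^2) = const.
Hence y' is constant, so y(x) is affine.
Fitting the endpoints (-5, 0) and (8, 1):
    slope m = (1 − 0) / (8 − (-5)) = 1/13,
    intercept c = 0 − m·(-5) = 5/13.
Extremal: y(x) = (1/13) x + 5/13.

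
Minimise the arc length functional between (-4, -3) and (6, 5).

Arc-length functional: J[y] = ∫ sqrt(1 + (y')^2) dx.
Lagrangian L = sqrt(1 + (y')^2) has no explicit y dependence, so ∂L/∂y = 0 and the Euler-Lagrange equation gives
    d/dx( y' / sqrt(1 + (y')^2) ) = 0  ⇒  y' / sqrt(1 + (y')^2) = const.
Hence y' is constant, so y(x) is affine.
Fitting the endpoints (-4, -3) and (6, 5):
    slope m = (5 − (-3)) / (6 − (-4)) = 4/5,
    intercept c = (-3) − m·(-4) = 1/5.
Extremal: y(x) = (4/5) x + 1/5.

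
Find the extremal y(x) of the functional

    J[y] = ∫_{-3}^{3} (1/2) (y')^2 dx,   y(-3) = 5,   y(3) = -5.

The Lagrangian is L = (1/2) (y')^2.
Compute ∂L/∂y = 0, ∂L/∂y' = y'.
The Euler-Lagrange equation d/dx(∂L/∂y') − ∂L/∂y = 0 reduces to
    y'' = 0.
Its general solution is
    y(x) = A x + B,
with A, B fixed by the endpoint conditions.
Applying the endpoint conditions y(-3) = 5 and y(3) = -5: solve A·-3 + B = 5 and A·3 + B = -5. Subtracting gives A(3 − -3) = -5 − 5, so A = -5/3, and B = 5 − A·-3 = 0. Therefore
    y(x) = (-5/3) x.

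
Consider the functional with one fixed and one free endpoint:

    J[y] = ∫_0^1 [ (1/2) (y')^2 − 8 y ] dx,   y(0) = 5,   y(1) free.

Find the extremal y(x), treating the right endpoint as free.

The Lagrangian L = (1/2) (y')^2 − 8 y gives
    ∂L/∂y = −8,   ∂L/∂y' = y'.
Euler-Lagrange: d/dx(y') − (−8) = 0, i.e. y'' + 8 = 0, so
    y(x) = −(8/2) x^2 + C1 x + C2.
Fixed left endpoint y(0) = 5 ⇒ C2 = 5.
The right endpoint x = 1 is free, so the natural (transversality) condition is ∂L/∂y' |_{x=1} = 0, i.e. y'(1) = 0.
Compute y'(x) = −8 x + C1, so y'(1) = −8 + C1 = 0 ⇒ C1 = 8.
Therefore the extremal is
    y(x) = −4 x^2 + 8 x + 5.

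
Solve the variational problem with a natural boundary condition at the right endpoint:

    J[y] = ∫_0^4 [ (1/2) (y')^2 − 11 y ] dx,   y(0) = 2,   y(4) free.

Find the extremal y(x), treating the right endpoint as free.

The Lagrangian L = (1/2) (y')^2 − 11 y gives
    ∂L/∂y = −11,   ∂L/∂y' = y'.
Euler-Lagrange: d/dx(y') − (−11) = 0, i.e. y'' + 11 = 0, so
    y(x) = −(11/2) x^2 + C1 x + C2.
Fixed left endpoint y(0) = 2 ⇒ C2 = 2.
The right endpoint x = 4 is free, so the natural (transversality) condition is ∂L/∂y' |_{x=4} = 0, i.e. y'(4) = 0.
Compute y'(x) = −11 x + C1, so y'(4) = −44 + C1 = 0 ⇒ C1 = 44.
Therefore the extremal is
    y(x) = −(11/2) x^2 + 44 x + 2.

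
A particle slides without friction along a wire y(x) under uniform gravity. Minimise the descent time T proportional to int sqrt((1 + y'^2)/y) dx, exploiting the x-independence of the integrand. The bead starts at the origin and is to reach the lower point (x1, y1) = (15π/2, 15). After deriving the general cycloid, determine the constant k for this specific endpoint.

The Lagrangian L = sqrt((1 + y'^2) / y) has no explicit x dependence, so the Beltrami identity applies:
    L − y' ∂L/∂y' = C.
Compute ∂L/∂y' = y' / sqrt(y (1 + y'^2)).
Substitute:
    sqrt((1 + y'^2)/y) − y'·y' / sqrt(y (1 + y'^2))
    = (1 + y'^2) / sqrt(y (1 + y'^2)) − y'^2 / sqrt(y (1 + y'^2))
    = 1 / sqrt(y (1 + y'^2)) = C.
Squaring and rearranging gives the first integral
    y (1 + y'^2) = 1/C^2 =: k   (constant).
Solving this first-order ODE by the substitution
    y = (k/2)(1 − cos θ)
yields the cycloid parameterisation
    x(θ) = (k/2)(θ − sin θ),   y(θ) = (k/2)(1 − cos θ).
The constant k is fixed by the endpoint condition.
Now fit the given lower endpoint (x1, y1) = (15π/2, 15). At the bottom of the first arch (θ = π), the parametric equations give
    y(π) = (k/2)(1 − cos π) = k,
    x(π) = (k/2)(π − sin π) = kπ/2.
Matching y(π) = 15 gives k = 15, consistent with x(π) = 15π/2. Therefore the specific cycloid is
    x(θ) = (15/2)(θ − sin θ),   y(θ) = (15/2)(1 − cos θ).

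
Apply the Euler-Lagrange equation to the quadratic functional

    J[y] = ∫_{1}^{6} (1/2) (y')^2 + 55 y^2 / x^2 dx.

The Lagrangian is L = (1/2) (y')^2 + 55 y^2 / x^2.
Compute ∂L/∂y = 110y/x^2, ∂L/∂y' = y'.
The Euler-Lagrange equation d/dx(∂L/∂y') − ∂L/∂y = 0 reduces to
    y'' − 110/x^2 · y = 0  (x > 0).
Its general solution is
    y(x) = A x^11 + B x^(-10),
with A, B fixed by the endpoint conditions.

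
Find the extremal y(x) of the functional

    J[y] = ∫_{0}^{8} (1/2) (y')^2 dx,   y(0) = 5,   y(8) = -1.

The Lagrangian is L = (1/2) (y')^2.
Compute ∂L/∂y = 0, ∂L/∂y' = y'.
The Euler-Lagrange equation d/dx(∂L/∂y') − ∂L/∂y = 0 reduces to
    y'' = 0.
Its general solution is
    y(x) = A x + B,
with A, B fixed by the endpoint conditions.
Applying the endpoint conditions y(0) = 5 and y(8) = -1: solve A·0 + B = 5 and A·8 + B = -1. Subtracting gives A(8 − 0) = -1 − 5, so A = -3/4, and B = 5 − A·0 = 5. Therefore
    y(x) = (-3/4) x + 5.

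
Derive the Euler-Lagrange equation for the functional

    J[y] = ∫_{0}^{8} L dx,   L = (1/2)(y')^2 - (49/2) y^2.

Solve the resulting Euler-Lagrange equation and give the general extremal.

The Lagrangian is L = (1/2)(y')^2 - (49/2) y^2.
∂L/∂y = -49y.
∂L/∂y' = y'.
The Euler-Lagrange equation d/dx(∂L/∂y') − ∂L/∂y = 0 becomes:
    y'' + 49 y = 0
General solution: y(x) = A sin(7x) + B cos(7x), where A and B are arbitrary constants fixed by the endpoint conditions.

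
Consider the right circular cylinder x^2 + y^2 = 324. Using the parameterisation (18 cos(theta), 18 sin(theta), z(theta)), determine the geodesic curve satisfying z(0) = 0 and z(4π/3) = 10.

Parameterise the cylinder of radius R = 18 as
    r(θ) = (18 cos θ, 18 sin θ, z(θ)).
The arc-length element is
    ds = sqrt(324 + (dz/dθ)^2) dθ,
so the Lagrangian is L = sqrt(324 + z'^2).
L depends on z' only, not on z or θ, so ∂L/∂z = 0 and
    ∂L/∂z' = z' / sqrt(324 + z'^2).
The Euler-Lagrange equation gives
    d/dθ( z' / sqrt(324 + z'^2) ) = 0,
so z' is constant. Integrating once:
    z(θ) = a θ + b,
a helix on the cylinder (a straight line when the cylinder is unrolled). The constants a, b are determined by the endpoint conditions.
With endpoint conditions z(0) = 0 and z(4π/3) = 10: from z(0) = b we get b = 0, and a·4π/3 + 0 = 10 gives a = 15/(2π), so
    z(θ) = (15/(2π)) θ.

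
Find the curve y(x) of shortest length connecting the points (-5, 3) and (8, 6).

Arc-length functional: J[y] = ∫ sqrt(1 + (y')^2) dx.
Lagrangian L = sqrt(1 + (y')^2) has no explicit y dependence, so ∂L/∂y = 0 and the Euler-Lagrange equation gives
    d/dx( y' / sqrt(1 + (y')^2) ) = 0  ⇒  y' / sqrt(1 + (y')^2) = const.
Hence y' is constant, so y(x) is affine.
Fitting the endpoints (-5, 3) and (8, 6):
    slope m = (6 − 3) / (8 − (-5)) = 3/13,
    intercept c = 3 − m·(-5) = 54/13.
Extremal: y(x) = (3/13) x + 54/13.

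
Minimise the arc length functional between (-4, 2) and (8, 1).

Arc-length functional: J[y] = ∫ sqrt(1 + (y')^2) dx.
Lagrangian L = sqrt(1 + (y')^2) has no explicit y dependence, so ∂L/∂y = 0 and the Euler-Lagrange equation gives
    d/dx( y' / sqrt(1 + (y')^2) ) = 0  ⇒  y' / sqrt(1 + (y')^2) = const.
Hence y' is constant, so y(x) is affine.
Fitting the endpoints (-4, 2) and (8, 1):
    slope m = (1 − 2) / (8 − (-4)) = -1/12,
    intercept c = 2 − m·(-4) = 5/3.
Extremal: y(x) = (-1/12) x + 5/3.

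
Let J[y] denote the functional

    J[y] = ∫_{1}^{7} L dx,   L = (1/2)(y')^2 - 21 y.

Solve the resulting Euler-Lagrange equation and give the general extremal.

The Lagrangian is L = (1/2)(y')^2 - 21 y.
∂L/∂y = -21.
∂L/∂y' = y'.
The Euler-Lagrange equation d/dx(∂L/∂y') − ∂L/∂y = 0 becomes:
    y'' + 21 = 0
General solution: y(x) = -(21/2) x^2 + A x + B, where A and B are arbitrary constants fixed by the endpoint conditions.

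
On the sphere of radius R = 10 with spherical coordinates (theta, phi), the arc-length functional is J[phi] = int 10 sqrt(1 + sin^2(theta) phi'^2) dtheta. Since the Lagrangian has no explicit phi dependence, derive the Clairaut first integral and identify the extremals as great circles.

On the sphere of radius R = 10 with spherical coordinates (θ, φ), the induced metric is
    ds^2 = 100(dθ^2 + sin^2(θ) dφ^2).
Parameterise by θ; the arc-length functional is
    J[φ] = ∫ 10 sqrt(1 + sin^2(θ) (dφ/dθ)^2) dθ,
so L = 10 sqrt(1 + sin^2(θ) φ'^2). Compute
    ∂L/∂φ = 0  (L has no explicit φ dependence),
    ∂L/∂φ' = 10 sin^2(θ) φ' / sqrt(1 + sin^2(θ) φ'^2).
Since ∂L/∂φ = 0, the Euler-Lagrange equation
    d/dθ(∂L/∂φ') − ∂L/∂φ = 0
reduces to d/dθ(∂L/∂φ') = 0, i.e. the momentum conjugate to φ is conserved:
    10 sin^2(θ) φ' / sqrt(1 + sin^2(θ) φ'^2) = C.
The overall factor of 10 is constant, so dividing through gives Clairaut's relation sin^2(θ) φ' / sqrt(1 + sin^2(θ) φ'^2) = C' (with C' = C/10). Solving for φ' and integrating gives the great-circle family
    cot(θ) = A cos(φ − φ_0),
i.e. the intersection of the sphere with a plane through the origin. The two constants A and φ_0 (equivalently C and one phase) are fixed by the two endpoint conditions.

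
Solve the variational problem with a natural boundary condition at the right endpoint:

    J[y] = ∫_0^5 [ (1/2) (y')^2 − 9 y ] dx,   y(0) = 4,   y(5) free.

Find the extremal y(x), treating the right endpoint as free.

The Lagrangian L = (1/2) (y')^2 − 9 y gives
    ∂L/∂y = −9,   ∂L/∂y' = y'.
Euler-Lagrange: d/dx(y') − (−9) = 0, i.e. y'' + 9 = 0, so
    y(x) = −(9/2) x^2 + C1 x + C2.
Fixed left endpoint y(0) = 4 ⇒ C2 = 4.
The right endpoint x = 5 is free, so the natural (transversality) condition is ∂L/∂y' |_{x=5} = 0, i.e. y'(5) = 0.
Compute y'(x) = −9 x + C1, so y'(5) = −45 + C1 = 0 ⇒ C1 = 45.
Therefore the extremal is
    y(x) = −(9/2) x^2 + 45 x + 4.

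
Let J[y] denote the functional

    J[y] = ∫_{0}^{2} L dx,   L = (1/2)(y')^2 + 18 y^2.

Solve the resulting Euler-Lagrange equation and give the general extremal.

The Lagrangian is L = (1/2)(y')^2 + 18 y^2.
∂L/∂y = 36y.
∂L/∂y' = y'.
The Euler-Lagrange equation d/dx(∂L/∂y') − ∂L/∂y = 0 becomes:
    y'' - 36 y = 0
General solution: y(x) = A e^(6x) + B e^(-6x), where A and B are arbitrary constants fixed by the endpoint conditions.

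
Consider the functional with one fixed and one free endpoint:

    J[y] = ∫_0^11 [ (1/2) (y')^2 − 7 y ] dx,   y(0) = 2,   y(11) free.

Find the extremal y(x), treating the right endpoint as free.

The Lagrangian L = (1/2) (y')^2 − 7 y gives
    ∂L/∂y = −7,   ∂L/∂y' = y'.
Euler-Lagrange: d/dx(y') − (−7) = 0, i.e. y'' + 7 = 0, so
    y(x) = −(7/2) x^2 + C1 x + C2.
Fixed left endpoint y(0) = 2 ⇒ C2 = 2.
The right endpoint x = 11 is free, so the natural (transversality) condition is ∂L/∂y' |_{x=11} = 0, i.e. y'(11) = 0.
Compute y'(x) = −7 x + C1, so y'(11) = −77 + C1 = 0 ⇒ C1 = 77.
Therefore the extremal is
    y(x) = −(7/2) x^2 + 77 x + 2.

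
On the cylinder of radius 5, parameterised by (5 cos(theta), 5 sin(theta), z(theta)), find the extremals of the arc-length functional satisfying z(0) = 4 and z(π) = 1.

Parameterise the cylinder of radius R = 5 as
    r(θ) = (5 cos θ, 5 sin θ, z(θ)).
The arc-length element is
    ds = sqrt(25 + (dz/dθ)^2) dθ,
so the Lagrangian is L = sqrt(25 + z'^2).
L depends on z' only, not on z or θ, so ∂L/∂z = 0 and
    ∂L/∂z' = z' / sqrt(25 + z'^2).
The Euler-Lagrange equation gives
    d/dθ( z' / sqrt(25 + z'^2) ) = 0,
so z' is constant. Integrating once:
    z(θ) = a θ + b,
a helix on the cylinder (a straight line when the cylinder is unrolled). The constants a, b are determined by the endpoint conditions.
With endpoint conditions z(0) = 4 and z(π) = 1: from z(0) = b we get b = 4, and a·π + 4 = 1 gives a = -3/π, so
    z(θ) = (-3/π) θ + 4.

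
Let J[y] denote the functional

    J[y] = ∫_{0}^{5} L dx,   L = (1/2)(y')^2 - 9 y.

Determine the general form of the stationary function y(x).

The Lagrangian is L = (1/2)(y')^2 - 9 y.
∂L/∂y = -9.
∂L/∂y' = y'.
The Euler-Lagrange equation d/dx(∂L/∂y') − ∂L/∂y = 0 becomes:
    y'' + 9 = 0
General solution: y(x) = -(9/2) x^2 + A x + B, where A and B are arbitrary constants fixed by the endpoint conditions.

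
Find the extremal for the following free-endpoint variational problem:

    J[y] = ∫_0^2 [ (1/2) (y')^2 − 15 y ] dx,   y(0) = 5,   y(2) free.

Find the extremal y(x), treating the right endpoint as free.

The Lagrangian L = (1/2) (y')^2 − 15 y gives
    ∂L/∂y = −15,   ∂L/∂y' = y'.
Euler-Lagrange: d/dx(y') − (−15) = 0, i.e. y'' + 15 = 0, so
    y(x) = −(15/2) x^2 + C1 x + C2.
Fixed left endpoint y(0) = 5 ⇒ C2 = 5.
The right endpoint x = 2 is free, so the natural (transversality) condition is ∂L/∂y' |_{x=2} = 0, i.e. y'(2) = 0.
Compute y'(x) = −15 x + C1, so y'(2) = −30 + C1 = 0 ⇒ C1 = 30.
Therefore the extremal is
    y(x) = −(15/2) x^2 + 30 x + 5.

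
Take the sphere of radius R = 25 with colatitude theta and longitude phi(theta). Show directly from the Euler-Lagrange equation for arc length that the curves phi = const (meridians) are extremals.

On the sphere of radius R = 25 with spherical coordinates (θ, φ), the induced metric is
    ds^2 = 625(dθ^2 + sin^2(θ) dφ^2).
Using θ as the parameter, the arc-length functional becomes
    J[φ] = ∫ 25 sqrt(1 + sin^2(θ) (dφ/dθ)^2) dθ.
So L = 25 sqrt(1 + sin^2(θ) φ'^2). Compute
    ∂L/∂φ = 0  (L has no explicit φ dependence),
    ∂L/∂φ' = 25 sin^2(θ) φ' / sqrt(1 + sin^2(θ) φ'^2).
For the candidate φ(θ) = c (constant), φ' = 0, so ∂L/∂φ' evaluated along the candidate vanishes, and ∂L/∂φ is identically zero. Hence
    d/dθ(∂L/∂φ') − ∂L/∂φ = 0
is satisfied. Therefore meridians φ = const are extremals of arc length — they are geodesics on the sphere.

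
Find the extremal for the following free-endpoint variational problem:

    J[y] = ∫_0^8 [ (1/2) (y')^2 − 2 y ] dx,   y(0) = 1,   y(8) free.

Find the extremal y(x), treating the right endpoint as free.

The Lagrangian L = (1/2) (y')^2 − 2 y gives
    ∂L/∂y = −2,   ∂L/∂y' = y'.
Euler-Lagrange: d/dx(y') − (−2) = 0, i.e. y'' + 2 = 0, so
    y(x) = −(2/2) x^2 + C1 x + C2.
Fixed left endpoint y(0) = 1 ⇒ C2 = 1.
The right endpoint x = 8 is free, so the natural (transversality) condition is ∂L/∂y' |_{x=8} = 0, i.e. y'(8) = 0.
Compute y'(x) = −2 x + C1, so y'(8) = −16 + C1 = 0 ⇒ C1 = 16.
Therefore the extremal is
    y(x) = −x^2 + 16 x + 1.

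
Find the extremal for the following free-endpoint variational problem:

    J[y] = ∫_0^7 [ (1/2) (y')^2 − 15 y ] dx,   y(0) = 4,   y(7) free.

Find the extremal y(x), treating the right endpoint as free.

The Lagrangian L = (1/2) (y')^2 − 15 y gives
    ∂L/∂y = −15,   ∂L/∂y' = y'.
Euler-Lagrange: d/dx(y') − (−15) = 0, i.e. y'' + 15 = 0, so
    y(x) = −(15/2) x^2 + C1 x + C2.
Fixed left endpoint y(0) = 4 ⇒ C2 = 4.
The right endpoint x = 7 is free, so the natural (transversality) condition is ∂L/∂y' |_{x=7} = 0, i.e. y'(7) = 0.
Compute y'(x) = −15 x + C1, so y'(7) = −105 + C1 = 0 ⇒ C1 = 105.
Therefore the extremal is
    y(x) = −(15/2) x^2 + 105 x + 4.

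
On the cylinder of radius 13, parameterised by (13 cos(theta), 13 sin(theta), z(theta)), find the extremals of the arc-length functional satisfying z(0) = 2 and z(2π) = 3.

Parameterise the cylinder of radius R = 13 as
    r(θ) = (13 cos θ, 13 sin θ, z(θ)).
The arc-length element is
    ds = sqrt(169 + (dz/dθ)^2) dθ,
so the Lagrangian is L = sqrt(169 + z'^2).
L depends on z' only, not on z or θ, so ∂L/∂z = 0 and
    ∂L/∂z' = z' / sqrt(169 + z'^2).
The Euler-Lagrange equation gives
    d/dθ( z' / sqrt(169 + z'^2) ) = 0,
so z' is constant. Integrating once:
    z(θ) = a θ + b,
a helix on the cylinder (a straight line when the cylinder is unrolled). The constants a, b are determined by the endpoint conditions.
With endpoint conditions z(0) = 2 and z(2π) = 3: from z(0) = b we get b = 2, and a·2π + 2 = 3 gives a = 1/(2π), so
    z(θ) = (1/(2π)) θ + 2.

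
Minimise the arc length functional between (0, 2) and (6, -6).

Arc-length functional: J[y] = ∫ sqrt(1 + (y')^2) dx.
Lagrangian L = sqrt(1 + (y')^2) has no explicit y dependence, so ∂L/∂y = 0 and the Euler-Lagrange equation gives
    d/dx( y' / sqrt(1 + (y')^2) ) = 0  ⇒  y' / sqrt(1 + (y')^2) = const.
Hence y' is constant, so y(x) is affine.
Fitting the endpoints (0, 2) and (6, -6):
    slope m = ((-6) − 2) / (6 − 0) = -4/3,
    intercept c = 2 − m·0 = 2.
Extremal: y(x) = (-4/3) x + 2.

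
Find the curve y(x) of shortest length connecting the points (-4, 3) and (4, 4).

Arc-length functional: J[y] = ∫ sqrt(1 + (y')^2) dx.
Lagrangian L = sqrt(1 + (y')^2) has no explicit y dependence, so ∂L/∂y = 0 and the Euler-Lagrange equation gives
    d/dx( y' / sqrt(1 + (y')^2) ) = 0  ⇒  y' / sqrt(1 + (y')^2) = const.
Hence y' is constant, so y(x) is affine.
Fitting the endpoints (-4, 3) and (4, 4):
    slope m = (4 − 3) / (4 − (-4)) = 1/8,
    intercept c = 3 − m·(-4) = 7/2.
Extremal: y(x) = (1/8) x + 7/2.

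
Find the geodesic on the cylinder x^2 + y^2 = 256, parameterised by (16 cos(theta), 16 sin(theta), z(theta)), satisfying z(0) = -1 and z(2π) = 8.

Parameterise the cylinder of radius R = 16 as
    r(θ) = (16 cos θ, 16 sin θ, z(θ)).
The arc-length element is
    ds = sqrt(256 + (dz/dθ)^2) dθ,
so the Lagrangian is L = sqrt(256 + z'^2).
L depends on z' only, not on z or θ, so ∂L/∂z = 0 and
    ∂L/∂z' = z' / sqrt(256 + z'^2).
The Euler-Lagrange equation gives
    d/dθ( z' / sqrt(256 + z'^2) ) = 0,
so z' is constant. Integrating once:
    z(θ) = a θ + b,
a helix on the cylinder (a straight line when the cylinder is unrolled). The constants a, b are determined by the endpoint conditions.
With endpoint conditions z(0) = -1 and z(2π) = 8: from z(0) = b we get b = -1, and a·2π + -1 = 8 gives a = 9/(2π), so
    z(θ) = (9/(2π)) θ − 1.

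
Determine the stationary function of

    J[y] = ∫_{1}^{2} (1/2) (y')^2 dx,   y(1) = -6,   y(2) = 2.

The Lagrangian is L = (1/2) (y')^2.
Compute ∂L/∂y = 0, ∂L/∂y' = y'.
The Euler-Lagrange equation d/dx(∂L/∂y') − ∂L/∂y = 0 reduces to
    y'' = 0.
Its general solution is
    y(x) = A x + B,
with A, B fixed by the endpoint conditions.
Applying the endpoint conditions y(1) = -6 and y(2) = 2: solve A·1 + B = -6 and A·2 + B = 2. Subtracting gives A(2 − 1) = 2 − -6, so A = 8, and B = -6 − A·1 = -14. Therefore
    y(x) = 8 x - 14.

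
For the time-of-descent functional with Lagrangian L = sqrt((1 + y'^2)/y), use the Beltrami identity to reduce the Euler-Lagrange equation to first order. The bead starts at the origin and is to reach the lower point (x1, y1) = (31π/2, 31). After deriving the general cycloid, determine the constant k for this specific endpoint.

The Lagrangian L = sqrt((1 + y'^2) / y) has no explicit x dependence, so the Beltrami identity applies:
    L − y' ∂L/∂y' = C.
Compute ∂L/∂y' = y' / sqrt(y (1 + y'^2)).
Substitute:
    sqrt((1 + y'^2)/y) − y'·y' / sqrt(y (1 + y'^2))
    = (1 + y'^2) / sqrt(y (1 + y'^2)) − y'^2 / sqrt(y (1 + y'^2))
    = 1 / sqrt(y (1 + y'^2)) = C.
Squaring and rearranging gives the first integral
    y (1 + y'^2) = 1/C^2 =: k   (constant).
Solving this first-order ODE by the substitution
    y = (k/2)(1 − cos θ)
yields the cycloid parameterisation
    x(θ) = (k/2)(θ − sin θ),   y(θ) = (k/2)(1 − cos θ).
The constant k is fixed by the endpoint condition.
Now fit the given lower endpoint (x1, y1) = (31π/2, 31). At the bottom of the first arch (θ = π), the parametric equations give
    y(π) = (k/2)(1 − cos π) = k,
    x(π) = (k/2)(π − sin π) = kπ/2.
Matching y(π) = 31 gives k = 31, consistent with x(π) = 31π/2. Therefore the specific cycloid is
    x(θ) = (31/2)(θ − sin θ),   y(θ) = (31/2)(1 − cos θ).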